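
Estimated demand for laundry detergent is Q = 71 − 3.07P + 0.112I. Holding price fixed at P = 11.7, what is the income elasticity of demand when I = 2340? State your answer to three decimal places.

At P = 11.7, I = 2340: Q = 297.161.
Holding P constant, ∂Q/∂I = 0.112.
η_I = (∂Q/∂I)·(I/Q) = 0.112 × (2340/297.161) = 0.882.

0.882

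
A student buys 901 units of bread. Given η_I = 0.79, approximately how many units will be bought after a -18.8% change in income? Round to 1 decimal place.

%ΔQ ≈ η × %ΔI = 0.79 × (-18.8%) = -14.852%.
New Q ≈ 901 × (1 − 0.14852) = 767.2.

767.2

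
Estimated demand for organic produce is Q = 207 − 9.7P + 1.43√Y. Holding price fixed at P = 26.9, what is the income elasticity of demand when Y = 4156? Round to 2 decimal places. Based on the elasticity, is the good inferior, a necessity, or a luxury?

At P = 26.9, Y = 4156: Q = 38.258.
Holding P constant, ∂Q/∂Y = 1.43/(2√Y) = 0.0110909.
η_Y = (∂Q/∂Y)·(Y/Q) = 0.0110909 × (4156/38.258) = 1.20.
Since η > 1, this is a luxury.

1.20 (luxury)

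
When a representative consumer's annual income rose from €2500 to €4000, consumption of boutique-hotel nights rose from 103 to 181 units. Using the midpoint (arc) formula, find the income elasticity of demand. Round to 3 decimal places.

1.190

ΔQ = 181 − 103 = 78; midpoint Q̄ = (103 + 181)/2 = 142.
ΔI = 4000 − 2500 = 1500; midpoint Ī = (2500 + 4000)/2 = 3250.
η = (ΔQ/Q̄) ÷ (ΔI/Ī) = (78/142) ÷ (1500/3250) = 1.190.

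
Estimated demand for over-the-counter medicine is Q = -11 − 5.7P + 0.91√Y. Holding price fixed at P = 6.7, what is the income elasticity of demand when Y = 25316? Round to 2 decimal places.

0.76

At P = 6.7, Y = 25316: Q = 95.600.
Holding P constant, ∂Q/∂Y = 0.91/(2√Y) = 0.00285966.
η_Y = (∂Q/∂Y)·(Y/Q) = 0.00285966 × (25316/95.600) = 0.76.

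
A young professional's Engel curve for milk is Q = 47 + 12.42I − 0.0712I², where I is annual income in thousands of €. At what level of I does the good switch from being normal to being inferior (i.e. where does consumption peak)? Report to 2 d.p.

87.22

dQ/dI = 12.42 − 0.1424I.
The good is inferior where dQ/dI < 0. Setting dQ/dI = 0 gives I = 12.42 / 0.1424 = 87.22.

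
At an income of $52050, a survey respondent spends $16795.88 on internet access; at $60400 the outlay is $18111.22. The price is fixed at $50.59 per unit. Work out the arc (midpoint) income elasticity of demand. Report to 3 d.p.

With a constant price, Q₁ = 16795.88/50.59 = 332.000 and Q₂ = 18111.22/50.59 = 358.000 (equivalently, work directly with expenditure since P cancels).
Midpoint %ΔQ = (18111.22 − 16795.88)/17453.55 = 0.07536; midpoint %ΔI = (60400 − 52050)/56225 = 0.14851.
η = 0.07536 / 0.14851 = 0.507.

0.507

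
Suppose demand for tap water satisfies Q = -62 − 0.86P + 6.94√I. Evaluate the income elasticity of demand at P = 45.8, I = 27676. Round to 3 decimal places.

0.548

At P = 45.8, I = 27676: Q = 1053.158.
Holding P constant, ∂Q/∂I = 6.94/(2√I) = 0.0208582.
η_I = (∂Q/∂I)·(I/Q) = 0.0208582 × (27676/1053.158) = 0.548.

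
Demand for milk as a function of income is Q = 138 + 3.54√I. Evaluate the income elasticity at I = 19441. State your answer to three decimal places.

0.391

At I = 19441: Q = 631.586.
dQ/dI = 3.54/(2√I) = 0.0126945 at this income.
η = (dQ/dI)·(I/Q) = 0.0126945 × (19441/631.586) = 0.391.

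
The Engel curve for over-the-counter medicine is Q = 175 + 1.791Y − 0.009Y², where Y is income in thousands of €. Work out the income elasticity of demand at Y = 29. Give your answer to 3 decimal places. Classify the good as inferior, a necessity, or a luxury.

0.168 (necessity)

At Y = 29: Q = 219.3700.
dQ/dY = 1.791 − 0.018Y = 1.26900.
η = (dQ/dY)·(Y/Q) = 1.26900 × (29/219.3700) = 0.168.
0 < η < 1 ⇒ necessity.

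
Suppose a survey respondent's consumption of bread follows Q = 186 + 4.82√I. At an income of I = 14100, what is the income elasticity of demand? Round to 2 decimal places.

0.38

At I = 14100: Q = 758.343.
dQ/dI = 4.82/(2√I) = 0.0202959 at this income.
η = (dQ/dI)·(I/Q) = 0.0202959 × (14100/758.343) = 0.38.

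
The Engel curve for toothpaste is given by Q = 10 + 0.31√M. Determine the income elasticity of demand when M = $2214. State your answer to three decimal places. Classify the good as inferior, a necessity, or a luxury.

At M = 2214: Q = 24.586.
dQ/dM = 0.31/(2√M) = 0.00329415 at this income.
η = (dQ/dM)·(M/Q) = 0.00329415 × (2214/24.586) = 0.297.
Since 0 < η < 1, the good is a necessity.

0.297 (necessity)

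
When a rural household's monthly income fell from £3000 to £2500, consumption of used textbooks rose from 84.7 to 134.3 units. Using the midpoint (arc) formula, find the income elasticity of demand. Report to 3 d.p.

-2.491

ΔQ = 134.3 − 84.7 = 49.6; midpoint Q̄ = (84.7 + 134.3)/2 = 109.5.
ΔI = 2500 − 3000 = -500; midpoint Ī = (3000 + 2500)/2 = 2750.
η = (ΔQ/Q̄) ÷ (ΔI/Ī) = (49.6/109.5) ÷ (-500/2750) = -2.491.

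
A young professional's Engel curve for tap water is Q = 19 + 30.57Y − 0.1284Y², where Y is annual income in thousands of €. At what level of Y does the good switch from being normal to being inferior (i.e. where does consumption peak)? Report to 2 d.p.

119.04

dQ/dY = 30.57 − 0.2568Y.
The good is inferior where dQ/dY < 0. Setting dQ/dY = 0 gives Y = 30.57 / 0.2568 = 119.04.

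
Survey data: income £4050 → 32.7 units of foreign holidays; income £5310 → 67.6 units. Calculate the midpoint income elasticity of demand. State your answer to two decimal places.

2.58

ΔQ = 67.6 − 32.7 = 34.9; midpoint Q̄ = (32.7 + 67.6)/2 = 50.15.
ΔI = 5310 − 4050 = 1260; midpoint Ī = (4050 + 5310)/2 = 4680.
η = (ΔQ/Q̄) ÷ (ΔI/Ī) = (34.9/50.15) ÷ (1260/4680) = 2.58.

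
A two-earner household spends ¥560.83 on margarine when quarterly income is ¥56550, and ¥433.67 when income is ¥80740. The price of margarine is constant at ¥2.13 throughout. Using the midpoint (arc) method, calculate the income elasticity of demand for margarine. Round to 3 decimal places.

-0.726

With a constant price, Q₁ = 560.83/2.13 = 263.300 and Q₂ = 433.67/2.13 = 203.601 (equivalently, work directly with expenditure since P cancels).
Midpoint %ΔQ = (433.67 − 560.83)/497.25 = -0.25573; midpoint %ΔI = (80740 − 56550)/68645 = 0.35239.
η = -0.25573 / 0.35239 = -0.726.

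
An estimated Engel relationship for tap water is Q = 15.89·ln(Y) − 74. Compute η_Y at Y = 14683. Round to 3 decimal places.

0.203

At Y = 14683: Q = 78.456.
dQ/dY = 15.89/Y = 0.0010822 at this income.
η = (dQ/dY)·(Y/Q) = 0.0010822 × (14683/78.456) = 0.203.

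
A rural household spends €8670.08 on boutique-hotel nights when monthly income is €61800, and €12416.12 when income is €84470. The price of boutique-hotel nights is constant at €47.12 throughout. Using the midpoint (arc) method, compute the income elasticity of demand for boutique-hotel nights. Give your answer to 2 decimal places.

With a constant price, Q₁ = 8670.08/47.12 = 184.000 and Q₂ = 12416.12/47.12 = 263.500 (equivalently, work directly with expenditure since P cancels).
Midpoint %ΔQ = (12416.12 − 8670.08)/10543.10 = 0.35531; midpoint %ΔI = (84470 − 61800)/73135 = 0.30997.
η = 0.35531 / 0.30997 = 1.15.

1.15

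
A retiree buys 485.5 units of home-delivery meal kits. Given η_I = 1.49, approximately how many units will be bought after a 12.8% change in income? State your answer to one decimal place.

%ΔQ ≈ η × %ΔI = 1.49 × 12.8% = 19.072%.
New Q ≈ 485.5 × (1 + 0.19072) = 578.1.

578.1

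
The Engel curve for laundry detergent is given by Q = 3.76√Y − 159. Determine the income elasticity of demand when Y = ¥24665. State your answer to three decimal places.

At Y = 24665: Q = 431.512.
dQ/dY = 3.76/(2√Y) = 0.0119706 at this income.
η = (dQ/dY)·(Y/Q) = 0.0119706 × (24665/431.512) = 0.684.

0.684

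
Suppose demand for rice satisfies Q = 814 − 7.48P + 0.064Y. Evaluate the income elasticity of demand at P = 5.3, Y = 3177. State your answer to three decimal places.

0.208

At P = 5.3, Y = 3177: Q = 977.684.
Holding P constant, ∂Q/∂Y = 0.064.
η_Y = (∂Q/∂Y)·(Y/Q) = 0.064 × (3177/977.684) = 0.208.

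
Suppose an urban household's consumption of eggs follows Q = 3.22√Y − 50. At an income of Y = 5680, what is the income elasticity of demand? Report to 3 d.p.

At Y = 5680: Q = 192.678.
dQ/dY = 3.22/(2√Y) = 0.0213625 at this income.
η = (dQ/dY)·(Y/Q) = 0.0213625 × (5680/192.678) = 0.630.

0.630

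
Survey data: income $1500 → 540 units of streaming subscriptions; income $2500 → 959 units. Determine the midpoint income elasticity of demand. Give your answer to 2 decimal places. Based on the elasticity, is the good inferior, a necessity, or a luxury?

1.12 (luxury)

ΔQ = 959 − 540 = 419; midpoint Q̄ = (540 + 959)/2 = 749.5.
ΔI = 2500 − 1500 = 1000; midpoint Ī = (1500 + 2500)/2 = 2000.
η = (ΔQ/Q̄) ÷ (ΔI/Ī) = (419/749.5) ÷ (1000/2000) = 1.12.
η > 1 ⇒ luxury.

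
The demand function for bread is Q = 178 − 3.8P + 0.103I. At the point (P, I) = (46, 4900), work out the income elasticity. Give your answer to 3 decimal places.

At P = 46, I = 4900: Q = 507.900.
Holding P constant, ∂Q/∂I = 0.103.
η_I = (∂Q/∂I)·(I/Q) = 0.103 × (4900/507.900) = 0.994.

0.994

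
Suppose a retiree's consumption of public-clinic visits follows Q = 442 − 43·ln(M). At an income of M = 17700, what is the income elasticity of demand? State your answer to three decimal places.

-2.009

At M = 17700: Q = 21.403.
dQ/dM = -43/M = -0.00242938 at this income.
η = (dQ/dM)·(M/Q) = -0.00242938 × (17700/21.403) = -2.009.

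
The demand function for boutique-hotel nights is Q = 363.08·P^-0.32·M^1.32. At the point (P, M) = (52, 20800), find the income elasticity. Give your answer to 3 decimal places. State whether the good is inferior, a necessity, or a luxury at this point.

For a multiplicative demand Q = A·P^α·M^β, the income elasticity is β everywhere.
Here β = 1.32, so η = 1.320.
Since η > 1, this is a luxury.

1.320 (luxury)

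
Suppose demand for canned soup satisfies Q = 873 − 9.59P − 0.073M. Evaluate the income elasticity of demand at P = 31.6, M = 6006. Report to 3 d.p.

At P = 31.6, M = 6006: Q = 131.518.
Holding P constant, ∂Q/∂M = −0.073.
η_M = (∂Q/∂M)·(M/Q) = -0.073 × (6006/131.518) = -3.334.

-3.334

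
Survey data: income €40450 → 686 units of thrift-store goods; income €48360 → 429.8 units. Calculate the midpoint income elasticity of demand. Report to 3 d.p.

-2.578

ΔQ = 429.8 − 686 = -256.2; midpoint Q̄ = (686 + 429.8)/2 = 557.9.
ΔI = 48360 − 40450 = 7910; midpoint Ī = (40450 + 48360)/2 = 44405.
η = (ΔQ/Q̄) ÷ (ΔI/Ī) = (-256.2/557.9) ÷ (7910/44405) = -2.578.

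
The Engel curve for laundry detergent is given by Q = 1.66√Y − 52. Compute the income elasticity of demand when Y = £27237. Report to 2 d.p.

At Y = 27237: Q = 221.960.
dQ/dY = 1.66/(2√Y) = 0.00502919 at this income.
η = (dQ/dY)·(Y/Q) = 0.00502919 × (27237/221.960) = 0.62.

0.62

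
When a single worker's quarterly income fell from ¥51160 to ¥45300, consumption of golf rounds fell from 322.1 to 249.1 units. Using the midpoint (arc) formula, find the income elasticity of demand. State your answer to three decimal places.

2.104

ΔQ = 249.1 − 322.1 = -73; midpoint Q̄ = (322.1 + 249.1)/2 = 285.6.
ΔI = 45300 − 51160 = -5860; midpoint Ī = (51160 + 45300)/2 = 48230.
η = (ΔQ/Q̄) ÷ (ΔI/Ī) = (-73/285.6) ÷ (-5860/48230) = 2.104.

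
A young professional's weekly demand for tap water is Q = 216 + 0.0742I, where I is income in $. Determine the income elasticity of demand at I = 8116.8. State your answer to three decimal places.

0.736

At I = 8116.8: Q = 818.267.
dQ/dI = 0.0742.
η = (dQ/dI)·(I/Q) = 0.0742 × (8116.8/818.267) = 0.736.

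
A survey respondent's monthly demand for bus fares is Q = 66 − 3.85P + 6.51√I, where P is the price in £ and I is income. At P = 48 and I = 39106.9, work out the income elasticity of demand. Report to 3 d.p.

At P = 48, I = 39106.9: Q = 1168.583.
Holding P constant, ∂Q/∂I = 6.51/(2√I) = 0.0164598.
η_I = (∂Q/∂I)·(I/Q) = 0.0164598 × (39106.9/1168.583) = 0.551.

0.551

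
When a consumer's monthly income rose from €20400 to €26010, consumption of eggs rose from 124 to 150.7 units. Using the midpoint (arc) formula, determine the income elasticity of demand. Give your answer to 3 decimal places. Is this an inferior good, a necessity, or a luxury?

ΔQ = 150.7 − 124 = 26.7; midpoint Q̄ = (124 + 150.7)/2 = 137.35.
ΔI = 26010 − 20400 = 5610; midpoint Ī = (20400 + 26010)/2 = 23205.
η = (ΔQ/Q̄) ÷ (ΔI/Ī) = (26.7/137.35) ÷ (5610/23205) = 0.804.
0 < η < 1 ⇒ necessity.

0.804 (necessity)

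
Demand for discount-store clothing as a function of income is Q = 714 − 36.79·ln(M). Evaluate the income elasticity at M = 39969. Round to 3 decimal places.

-0.113

At M = 39969: Q = 324.178.
dQ/dM = -36.79/M = -0.000920463 at this income.
η = (dQ/dM)·(M/Q) = -0.000920463 × (39969/324.178) = -0.113.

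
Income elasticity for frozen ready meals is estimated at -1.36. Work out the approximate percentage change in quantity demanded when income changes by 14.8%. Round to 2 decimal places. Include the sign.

-20.13%

%ΔQ ≈ η × %ΔI = -1.36 × 14.8% = -20.13%.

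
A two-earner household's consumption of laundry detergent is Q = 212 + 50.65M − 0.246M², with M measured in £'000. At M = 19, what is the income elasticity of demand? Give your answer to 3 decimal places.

At M = 19: Q = 1085.5440.
dQ/dM = 50.65 − 0.492M = 41.30200.
η = (dQ/dM)·(M/Q) = 41.30200 × (19/1085.5440) = 0.723.

0.723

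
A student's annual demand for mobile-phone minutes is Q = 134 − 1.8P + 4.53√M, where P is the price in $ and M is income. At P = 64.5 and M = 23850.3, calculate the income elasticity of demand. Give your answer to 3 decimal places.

0.488

At P = 64.5, M = 23850.3: Q = 717.492.
Holding P constant, ∂Q/∂M = 4.53/(2√M) = 0.0146663.
η_M = (∂Q/∂M)·(M/Q) = 0.0146663 × (23850.3/717.492) = 0.488.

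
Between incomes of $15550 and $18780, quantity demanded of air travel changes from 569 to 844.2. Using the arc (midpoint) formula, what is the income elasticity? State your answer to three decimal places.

ΔQ = 844.2 − 569 = 275.2; midpoint Q̄ = (569 + 844.2)/2 = 706.6.
ΔI = 18780 − 15550 = 3230; midpoint Ī = (15550 + 18780)/2 = 17165.
η = (ΔQ/Q̄) ÷ (ΔI/Ī) = (275.2/706.6) ÷ (3230/17165) = 2.070.

2.070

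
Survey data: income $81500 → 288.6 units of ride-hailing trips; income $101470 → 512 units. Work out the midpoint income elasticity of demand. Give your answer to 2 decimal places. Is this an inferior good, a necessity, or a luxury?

2.56 (luxury)

ΔQ = 512 − 288.6 = 223.4; midpoint Q̄ = (288.6 + 512)/2 = 400.3.
ΔI = 101470 − 81500 = 19970; midpoint Ī = (81500 + 101470)/2 = 91485.
η = (ΔQ/Q̄) ÷ (ΔI/Ī) = (223.4/400.3) ÷ (19970/91485) = 2.56.
η > 1 ⇒ luxury.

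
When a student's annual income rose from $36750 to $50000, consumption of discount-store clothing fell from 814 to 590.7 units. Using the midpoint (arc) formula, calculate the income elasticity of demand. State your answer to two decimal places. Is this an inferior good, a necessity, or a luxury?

ΔQ = 590.7 − 814 = -223.3; midpoint Q̄ = (814 + 590.7)/2 = 702.35.
ΔI = 50000 − 36750 = 13250; midpoint Ī = (36750 + 50000)/2 = 43375.
η = (ΔQ/Q̄) ÷ (ΔI/Ī) = (-223.3/702.35) ÷ (13250/43375) = -1.04.
η < 0 ⇒ inferior good.

-1.04 (inferior good)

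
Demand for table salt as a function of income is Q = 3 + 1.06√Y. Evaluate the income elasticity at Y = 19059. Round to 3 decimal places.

At Y = 19059: Q = 149.338.
dQ/dY = 1.06/(2√Y) = 0.00383907 at this income.
η = (dQ/dY)·(Y/Q) = 0.00383907 × (19059/149.338) = 0.490.

0.490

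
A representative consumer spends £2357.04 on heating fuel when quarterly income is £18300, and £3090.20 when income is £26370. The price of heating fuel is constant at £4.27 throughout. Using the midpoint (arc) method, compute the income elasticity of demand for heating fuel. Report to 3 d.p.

0.745

With a constant price, Q₁ = 2357.04/4.27 = 552.000 and Q₂ = 3090.20/4.27 = 723.700 (equivalently, work directly with expenditure since P cancels).
Midpoint %ΔQ = (3090.20 − 2357.04)/2723.62 = 0.26919; midpoint %ΔI = (26370 − 18300)/22335 = 0.36132.
η = 0.26919 / 0.36132 = 0.745.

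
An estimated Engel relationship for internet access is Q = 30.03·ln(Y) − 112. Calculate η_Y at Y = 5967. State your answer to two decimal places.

At Y = 5967: Q = 149.081.
dQ/dY = 30.03/Y = 0.00503268 at this income.
η = (dQ/dY)·(Y/Q) = 0.00503268 × (5967/149.081) = 0.20.

0.20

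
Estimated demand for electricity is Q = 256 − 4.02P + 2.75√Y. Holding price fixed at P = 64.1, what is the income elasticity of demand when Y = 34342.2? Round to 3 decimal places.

0.502

At P = 64.1, Y = 34342.2: Q = 507.938.
Holding P constant, ∂Q/∂Y = 2.75/(2√Y) = 0.00741974.
η_Y = (∂Q/∂Y)·(Y/Q) = 0.00741974 × (34342.2/507.938) = 0.502.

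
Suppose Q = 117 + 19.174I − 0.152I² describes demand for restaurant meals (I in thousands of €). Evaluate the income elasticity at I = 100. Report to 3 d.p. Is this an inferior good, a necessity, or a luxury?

At I = 100: Q = 514.4000.
dQ/dI = 19.174 − 0.304I = -11.22600.
η = (dQ/dI)·(I/Q) = -11.22600 × (100/514.4000) = -2.182.
η < 0 ⇒ inferior good.

-2.182 (inferior good)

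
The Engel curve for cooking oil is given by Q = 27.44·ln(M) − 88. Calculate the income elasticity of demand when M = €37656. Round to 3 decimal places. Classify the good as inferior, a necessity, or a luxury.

At M = 37656: Q = 201.115.
dQ/dM = 27.44/M = 0.000728702 at this income.
η = (dQ/dM)·(M/Q) = 0.000728702 × (37656/201.115) = 0.136.
Since 0 < η < 1, the good is a necessity.

0.136 (necessity)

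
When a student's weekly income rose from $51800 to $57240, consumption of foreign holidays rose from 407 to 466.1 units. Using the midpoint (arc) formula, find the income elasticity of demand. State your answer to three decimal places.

1.357

ΔQ = 466.1 − 407 = 59.1; midpoint Q̄ = (407 + 466.1)/2 = 436.55.
ΔI = 57240 − 51800 = 5440; midpoint Ī = (51800 + 57240)/2 = 54520.
η = (ΔQ/Q̄) ÷ (ΔI/Ī) = (59.1/436.55) ÷ (5440/54520) = 1.357.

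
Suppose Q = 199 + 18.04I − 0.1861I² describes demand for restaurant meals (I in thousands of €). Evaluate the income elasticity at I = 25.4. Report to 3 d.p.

At I = 25.4: Q = 537.1517.
dQ/dI = 18.04 − 0.3722I = 8.58612.
η = (dQ/dI)·(I/Q) = 8.58612 × (25.4/537.1517) = 0.406.

0.406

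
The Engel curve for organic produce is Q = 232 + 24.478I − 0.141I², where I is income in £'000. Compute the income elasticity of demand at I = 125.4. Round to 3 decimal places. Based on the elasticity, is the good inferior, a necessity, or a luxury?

-1.259 (inferior good)

At I = 125.4: Q = 1084.2936.
dQ/dI = 24.478 − 0.282I = -10.88480.
η = (dQ/dI)·(I/Q) = -10.88480 × (125.4/1084.2936) = -1.259.
η < 0 ⇒ inferior good.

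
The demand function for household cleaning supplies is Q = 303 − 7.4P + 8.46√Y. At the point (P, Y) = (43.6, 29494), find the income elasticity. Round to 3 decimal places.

0.507

At P = 43.6, Y = 29494: Q = 1433.265.
Holding P constant, ∂Q/∂Y = 8.46/(2√Y) = 0.0246305.
η_Y = (∂Q/∂Y)·(Y/Q) = 0.0246305 × (29494/1433.265) = 0.507.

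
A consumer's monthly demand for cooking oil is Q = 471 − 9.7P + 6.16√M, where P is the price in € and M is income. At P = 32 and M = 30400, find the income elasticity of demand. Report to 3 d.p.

At P = 32, M = 30400: Q = 1234.633.
Holding P constant, ∂Q/∂M = 6.16/(2√M) = 0.017665.
η_M = (∂Q/∂M)·(M/Q) = 0.017665 × (30400/1234.633) = 0.435.

0.435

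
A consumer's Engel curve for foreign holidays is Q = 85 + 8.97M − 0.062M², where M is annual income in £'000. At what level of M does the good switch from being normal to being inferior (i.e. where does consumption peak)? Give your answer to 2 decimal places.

72.34

dQ/dM = 8.97 − 0.124M.
The good is inferior where dQ/dM < 0. Setting dQ/dM = 0 gives M = 8.97 / 0.124 = 72.34.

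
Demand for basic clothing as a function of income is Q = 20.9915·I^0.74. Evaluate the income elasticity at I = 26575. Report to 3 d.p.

0.740

For Q = A·I^β the income elasticity is constant and equal to β.
Here β = 0.74, so η = 0.740.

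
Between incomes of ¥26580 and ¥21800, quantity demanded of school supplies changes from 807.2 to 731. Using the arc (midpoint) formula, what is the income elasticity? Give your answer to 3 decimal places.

0.501

ΔQ = 731 − 807.2 = -76.2; midpoint Q̄ = (807.2 + 731)/2 = 769.1.
ΔI = 21800 − 26580 = -4780; midpoint Ī = (26580 + 21800)/2 = 24190.
η = (ΔQ/Q̄) ÷ (ΔI/Ī) = (-76.2/769.1) ÷ (-4780/24190) = 0.501.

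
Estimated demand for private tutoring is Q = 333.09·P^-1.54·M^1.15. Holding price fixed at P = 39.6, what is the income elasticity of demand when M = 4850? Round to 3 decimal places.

1.150

For a multiplicative demand Q = A·P^α·M^β, the income elasticity is β everywhere.
Here β = 1.15, so η = 1.150.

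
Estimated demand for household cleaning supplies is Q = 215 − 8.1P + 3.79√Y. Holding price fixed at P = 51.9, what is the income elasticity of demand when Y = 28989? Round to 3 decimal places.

At P = 51.9, Y = 28989: Q = 439.901.
Holding P constant, ∂Q/∂Y = 3.79/(2√Y) = 0.0111299.
η_Y = (∂Q/∂Y)·(Y/Q) = 0.0111299 × (28989/439.901) = 0.733.

0.733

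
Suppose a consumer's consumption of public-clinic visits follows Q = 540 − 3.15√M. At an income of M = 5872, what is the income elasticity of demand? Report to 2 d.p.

At M = 5872: Q = 298.619.
dQ/dM = -3.15/(2√M) = -0.0205536 at this income.
η = (dQ/dM)·(M/Q) = -0.0205536 × (5872/298.619) = -0.40.

-0.40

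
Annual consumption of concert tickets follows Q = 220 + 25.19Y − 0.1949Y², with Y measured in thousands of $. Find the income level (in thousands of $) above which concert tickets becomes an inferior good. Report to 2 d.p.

64.62

dQ/dY = 25.19 − 0.3898Y.
The good is inferior where dQ/dY < 0. Setting dQ/dY = 0 gives Y = 25.19 / 0.3898 = 64.62.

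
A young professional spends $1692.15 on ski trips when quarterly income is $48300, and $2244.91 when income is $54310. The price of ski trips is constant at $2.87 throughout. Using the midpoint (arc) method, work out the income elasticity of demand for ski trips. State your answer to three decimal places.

With a constant price, Q₁ = 1692.15/2.87 = 589.599 and Q₂ = 2244.91/2.87 = 782.199 (equivalently, work directly with expenditure since P cancels).
Midpoint %ΔQ = (2244.91 − 1692.15)/1968.53 = 0.28080; midpoint %ΔI = (54310 − 48300)/51305 = 0.11714.
η = 0.28080 / 0.11714 = 2.397.

2.397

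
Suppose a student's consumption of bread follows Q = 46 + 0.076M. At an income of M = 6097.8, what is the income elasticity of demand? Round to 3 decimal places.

0.910

At M = 6097.8: Q = 509.433.
dQ/dM = 0.076.
η = (dQ/dM)·(M/Q) = 0.076 × (6097.8/509.433) = 0.910.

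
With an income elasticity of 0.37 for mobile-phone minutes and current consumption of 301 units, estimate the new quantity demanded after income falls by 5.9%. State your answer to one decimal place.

%ΔQ ≈ η × %ΔI = 0.37 × (-5.9%) = -2.183%.
New Q ≈ 301 × (1 − 0.02183) = 294.4.

294.4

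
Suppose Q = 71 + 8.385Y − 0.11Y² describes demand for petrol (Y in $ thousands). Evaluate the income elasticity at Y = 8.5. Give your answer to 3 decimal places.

0.412

At Y = 8.5: Q = 134.3250.
dQ/dY = 8.385 − 0.22Y = 6.51500.
η = (dQ/dY)·(Y/Q) = 6.51500 × (8.5/134.3250) = 0.412.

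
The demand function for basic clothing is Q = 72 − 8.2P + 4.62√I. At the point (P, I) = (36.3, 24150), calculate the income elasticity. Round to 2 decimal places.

0.73

At P = 36.3, I = 24150: Q = 492.300.
Holding P constant, ∂Q/∂I = 4.62/(2√I) = 0.0148646.
η_I = (∂Q/∂I)·(I/Q) = 0.0148646 × (24150/492.300) = 0.73.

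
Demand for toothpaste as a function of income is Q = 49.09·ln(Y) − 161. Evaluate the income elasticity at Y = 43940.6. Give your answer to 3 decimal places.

0.135

At Y = 43940.6: Q = 363.801.
dQ/dY = 49.09/Y = 0.00111719 at this income.
η = (dQ/dY)·(Y/Q) = 0.00111719 × (43940.6/363.801) = 0.135.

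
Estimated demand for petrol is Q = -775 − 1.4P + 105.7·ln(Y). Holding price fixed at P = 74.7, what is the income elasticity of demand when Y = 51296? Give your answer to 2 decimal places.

At P = 74.7, Y = 51296: Q = 266.775.
Holding P constant, ∂Q/∂Y = 105.7/Y = 0.00206059.
η_Y = (∂Q/∂Y)·(Y/Q) = 0.00206059 × (51296/266.775) = 0.40.

0.40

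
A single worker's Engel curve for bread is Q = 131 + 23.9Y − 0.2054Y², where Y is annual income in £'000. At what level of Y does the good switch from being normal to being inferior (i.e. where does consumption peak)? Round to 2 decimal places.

58.18

dQ/dY = 23.9 − 0.4108Y.
The good is inferior where dQ/dY < 0. Setting dQ/dY = 0 gives Y = 23.9 / 0.4108 = 58.18.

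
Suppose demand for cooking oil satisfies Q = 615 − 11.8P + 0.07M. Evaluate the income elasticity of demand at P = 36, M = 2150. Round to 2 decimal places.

At P = 36, M = 2150: Q = 340.700.
Holding P constant, ∂Q/∂M = 0.07.
η_M = (∂Q/∂M)·(M/Q) = 0.07 × (2150/340.700) = 0.44.

0.44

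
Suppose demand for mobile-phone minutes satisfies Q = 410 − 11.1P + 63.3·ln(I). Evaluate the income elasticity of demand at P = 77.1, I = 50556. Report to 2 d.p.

0.26

At P = 77.1, I = 50556: Q = 239.782.
Holding P constant, ∂Q/∂I = 63.3/I = 0.00125208.
η_I = (∂Q/∂I)·(I/Q) = 0.00125208 × (50556/239.782) = 0.26.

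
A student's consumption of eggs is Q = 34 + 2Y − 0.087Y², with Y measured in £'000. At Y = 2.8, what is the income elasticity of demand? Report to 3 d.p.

0.109

At Y = 2.8: Q = 38.9179.
dQ/dY = 2 − 0.174Y = 1.51280.
η = (dQ/dY)·(Y/Q) = 1.51280 × (2.8/38.9179) = 0.109.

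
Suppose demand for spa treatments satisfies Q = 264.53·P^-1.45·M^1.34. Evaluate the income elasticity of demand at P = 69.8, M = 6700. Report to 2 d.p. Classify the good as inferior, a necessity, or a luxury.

1.34 (luxury)

For a multiplicative demand Q = A·P^α·M^β, the income elasticity is β everywhere.
Here β = 1.34, so η = 1.34.
Since η > 1, this is a luxury.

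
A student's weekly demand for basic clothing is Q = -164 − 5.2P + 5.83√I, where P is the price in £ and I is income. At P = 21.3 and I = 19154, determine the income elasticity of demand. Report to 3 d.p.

At P = 21.3, I = 19154: Q = 532.100.
Holding P constant, ∂Q/∂I = 5.83/(2√I) = 0.0210624.
η_I = (∂Q/∂I)·(I/Q) = 0.0210624 × (19154/532.100) = 0.758.

0.758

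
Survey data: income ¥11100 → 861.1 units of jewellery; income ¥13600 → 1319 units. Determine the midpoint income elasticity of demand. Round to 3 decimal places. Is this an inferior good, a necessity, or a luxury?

ΔQ = 1319 − 861.1 = 457.9; midpoint Q̄ = (861.1 + 1319)/2 = 1090.05.
ΔI = 13600 − 11100 = 2500; midpoint Ī = (11100 + 13600)/2 = 12350.
η = (ΔQ/Q̄) ÷ (ΔI/Ī) = (457.9/1090.05) ÷ (2500/12350) = 2.075.
η > 1 ⇒ luxury.

2.075 (luxury)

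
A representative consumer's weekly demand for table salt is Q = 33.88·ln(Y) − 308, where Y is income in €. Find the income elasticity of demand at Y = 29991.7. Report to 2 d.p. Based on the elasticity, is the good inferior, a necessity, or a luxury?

At Y = 29991.7: Q = 41.258.
dQ/dY = 33.88/Y = 0.00112965 at this income.
η = (dQ/dY)·(Y/Q) = 0.00112965 × (29991.7/41.258) = 0.82.
Since 0 < η < 1, the good is a necessity.

0.82 (necessity)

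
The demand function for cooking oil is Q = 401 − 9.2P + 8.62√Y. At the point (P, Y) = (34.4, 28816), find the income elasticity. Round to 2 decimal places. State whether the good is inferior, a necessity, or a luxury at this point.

At P = 34.4, Y = 28816: Q = 1547.789.
Holding P constant, ∂Q/∂Y = 8.62/(2√Y) = 0.0253899.
η_Y = (∂Q/∂Y)·(Y/Q) = 0.0253899 × (28816/1547.789) = 0.47.
Since 0 < η < 1, this is a necessity.

0.47 (necessity)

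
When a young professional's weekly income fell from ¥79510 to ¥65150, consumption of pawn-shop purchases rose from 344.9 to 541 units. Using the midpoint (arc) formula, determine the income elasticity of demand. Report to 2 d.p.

ΔQ = 541 − 344.9 = 196.1; midpoint Q̄ = (344.9 + 541)/2 = 442.95.
ΔI = 65150 − 79510 = -14360; midpoint Ī = (79510 + 65150)/2 = 72330.
η = (ΔQ/Q̄) ÷ (ΔI/Ī) = (196.1/442.95) ÷ (-14360/72330) = -2.23.

-2.23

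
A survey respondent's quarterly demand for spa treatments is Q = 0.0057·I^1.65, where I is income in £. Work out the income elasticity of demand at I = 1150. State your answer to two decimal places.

1.65

For Q = A·I^β the income elasticity is constant and equal to β.
Here β = 1.65, so η = 1.65.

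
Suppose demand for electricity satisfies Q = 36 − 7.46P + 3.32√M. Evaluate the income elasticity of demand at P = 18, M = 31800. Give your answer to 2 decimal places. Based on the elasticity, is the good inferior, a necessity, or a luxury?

0.60 (necessity)

At P = 18, M = 31800: Q = 493.761.
Holding P constant, ∂Q/∂M = 3.32/(2√M) = 0.00930882.
η_M = (∂Q/∂M)·(M/Q) = 0.00930882 × (31800/493.761) = 0.60.
Since 0 < η < 1, this is a necessity.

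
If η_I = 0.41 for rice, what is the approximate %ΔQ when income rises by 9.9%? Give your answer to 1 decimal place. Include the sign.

%ΔQ ≈ η × %ΔI = 0.41 × 9.9% = 4.1%.

4.1%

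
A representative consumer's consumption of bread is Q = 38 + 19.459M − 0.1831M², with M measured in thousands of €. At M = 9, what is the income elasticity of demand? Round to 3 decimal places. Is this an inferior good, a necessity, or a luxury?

0.734 (necessity)

At M = 9: Q = 198.2999.
dQ/dM = 19.459 − 0.3662M = 16.16320.
η = (dQ/dM)·(M/Q) = 16.16320 × (9/198.2999) = 0.734.
0 < η < 1 ⇒ necessity.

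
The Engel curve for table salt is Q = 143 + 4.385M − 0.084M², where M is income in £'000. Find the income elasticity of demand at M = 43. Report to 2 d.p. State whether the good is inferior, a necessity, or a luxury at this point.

-0.69 (inferior good)

At M = 43: Q = 176.2390.
dQ/dM = 4.385 − 0.168M = -2.83900.
η = (dQ/dM)·(M/Q) = -2.83900 × (43/176.2390) = -0.69.
η < 0 ⇒ inferior good.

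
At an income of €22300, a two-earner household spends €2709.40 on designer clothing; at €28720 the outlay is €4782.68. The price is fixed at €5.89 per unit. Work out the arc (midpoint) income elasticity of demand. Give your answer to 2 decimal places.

With a constant price, Q₁ = 2709.40/5.89 = 460.000 and Q₂ = 4782.68/5.89 = 812.000 (equivalently, work directly with expenditure since P cancels).
Midpoint %ΔQ = (4782.68 − 2709.40)/3746.04 = 0.55346; midpoint %ΔI = (28720 − 22300)/25510 = 0.25167.
η = 0.55346 / 0.25167 = 2.20.

2.20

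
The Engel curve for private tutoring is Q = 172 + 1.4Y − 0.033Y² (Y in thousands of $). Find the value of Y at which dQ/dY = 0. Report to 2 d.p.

21.21

dQ/dY = 1.4 − 0.066Y.
The good is inferior where dQ/dY < 0. Setting dQ/dY = 0 gives Y = 1.4 / 0.066 = 21.21.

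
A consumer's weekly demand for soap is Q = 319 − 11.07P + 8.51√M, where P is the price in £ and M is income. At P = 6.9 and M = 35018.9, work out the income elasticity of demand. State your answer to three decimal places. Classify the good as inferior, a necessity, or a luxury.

At P = 6.9, M = 35018.9: Q = 1835.122.
Holding P constant, ∂Q/∂M = 8.51/(2√M) = 0.0227378.
η_M = (∂Q/∂M)·(M/Q) = 0.0227378 × (35018.9/1835.122) = 0.434.
Since 0 < η < 1, this is a necessity.

0.434 (necessity)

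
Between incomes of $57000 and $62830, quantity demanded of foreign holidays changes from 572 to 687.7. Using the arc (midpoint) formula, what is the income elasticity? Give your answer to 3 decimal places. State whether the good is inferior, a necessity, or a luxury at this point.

1.888 (luxury)

ΔQ = 687.7 − 572 = 115.7; midpoint Q̄ = (572 + 687.7)/2 = 629.85.
ΔI = 62830 − 57000 = 5830; midpoint Ī = (57000 + 62830)/2 = 59915.
η = (ΔQ/Q̄) ÷ (ΔI/Ī) = (115.7/629.85) ÷ (5830/59915) = 1.888.
η > 1 ⇒ luxury.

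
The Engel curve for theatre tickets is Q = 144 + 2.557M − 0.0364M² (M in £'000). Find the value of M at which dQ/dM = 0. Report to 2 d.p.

dQ/dM = 2.557 − 0.0728M.
The good is inferior where dQ/dM < 0. Setting dQ/dM = 0 gives M = 2.557 / 0.0728 = 35.12.

35.12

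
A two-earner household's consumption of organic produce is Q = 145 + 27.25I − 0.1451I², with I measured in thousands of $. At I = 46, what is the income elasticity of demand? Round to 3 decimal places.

At I = 46: Q = 1091.4684.
dQ/dI = 27.25 − 0.2902I = 13.90080.
η = (dQ/dI)·(I/Q) = 13.90080 × (46/1091.4684) = 0.586.

0.586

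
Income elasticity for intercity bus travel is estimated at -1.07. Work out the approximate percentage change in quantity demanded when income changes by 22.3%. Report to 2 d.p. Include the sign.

-23.86%

%ΔQ ≈ η × %ΔI = -1.07 × 22.3% = -23.86%.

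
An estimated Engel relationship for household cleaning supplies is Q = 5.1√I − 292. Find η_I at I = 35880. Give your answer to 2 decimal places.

0.72

At I = 35880: Q = 674.043.
dQ/dI = 5.1/(2√I) = 0.0134621 at this income.
η = (dQ/dI)·(I/Q) = 0.0134621 × (35880/674.043) = 0.72.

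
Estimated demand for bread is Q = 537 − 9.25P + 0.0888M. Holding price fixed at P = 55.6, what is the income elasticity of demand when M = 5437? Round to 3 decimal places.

0.955

At P = 55.6, M = 5437: Q = 505.506.
Holding P constant, ∂Q/∂M = 0.0888.
η_M = (∂Q/∂M)·(M/Q) = 0.0888 × (5437/505.506) = 0.955.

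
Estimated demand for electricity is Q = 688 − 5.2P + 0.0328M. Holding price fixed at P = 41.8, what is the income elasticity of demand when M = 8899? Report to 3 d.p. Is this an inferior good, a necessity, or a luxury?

0.383 (necessity)

At P = 41.8, M = 8899: Q = 762.527.
Holding P constant, ∂Q/∂M = 0.0328.
η_M = (∂Q/∂M)·(M/Q) = 0.0328 × (8899/762.527) = 0.383.
Since 0 < η < 1, this is a necessity.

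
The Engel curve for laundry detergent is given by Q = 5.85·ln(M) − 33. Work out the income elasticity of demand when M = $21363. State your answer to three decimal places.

At M = 21363: Q = 25.321.
dQ/dM = 5.85/M = 0.000273838 at this income.
η = (dQ/dM)·(M/Q) = 0.000273838 × (21363/25.321) = 0.231.

0.231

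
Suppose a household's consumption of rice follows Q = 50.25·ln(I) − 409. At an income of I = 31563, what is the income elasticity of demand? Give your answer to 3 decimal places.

At I = 31563: Q = 111.577.
dQ/dI = 50.25/I = 0.00159205 at this income.
η = (dQ/dI)·(I/Q) = 0.00159205 × (31563/111.577) = 0.450.

0.450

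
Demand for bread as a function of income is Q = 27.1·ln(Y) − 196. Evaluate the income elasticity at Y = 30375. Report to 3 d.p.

At Y = 30375: Q = 83.709.
dQ/dY = 27.1/Y = 0.000892181 at this income.
η = (dQ/dY)·(Y/Q) = 0.000892181 × (30375/83.709) = 0.324.

0.324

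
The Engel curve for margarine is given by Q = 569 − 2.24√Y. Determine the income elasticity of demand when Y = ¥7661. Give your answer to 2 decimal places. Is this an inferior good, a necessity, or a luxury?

At Y = 7661: Q = 372.939.
dQ/dY = -2.24/(2√Y) = -0.012796 at this income.
η = (dQ/dY)·(Y/Q) = -0.012796 × (7661/372.939) = -0.26.
Since η < 0, the good is an inferior good.

-0.26 (inferior good)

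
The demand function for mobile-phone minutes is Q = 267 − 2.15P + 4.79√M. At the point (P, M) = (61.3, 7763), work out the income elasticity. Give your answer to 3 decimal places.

0.379

At P = 61.3, M = 7763: Q = 557.242.
Holding P constant, ∂Q/∂M = 4.79/(2√M) = 0.0271826.
η_M = (∂Q/∂M)·(M/Q) = 0.0271826 × (7763/557.242) = 0.379.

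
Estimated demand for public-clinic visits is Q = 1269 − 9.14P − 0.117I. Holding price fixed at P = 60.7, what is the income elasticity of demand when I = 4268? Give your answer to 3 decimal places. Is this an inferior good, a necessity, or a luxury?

-2.324 (inferior good)

At P = 60.7, I = 4268: Q = 214.846.
Holding P constant, ∂Q/∂I = −0.117.
η_I = (∂Q/∂I)·(I/Q) = -0.117 × (4268/214.846) = -2.324.
Since η < 0, this is an inferior good.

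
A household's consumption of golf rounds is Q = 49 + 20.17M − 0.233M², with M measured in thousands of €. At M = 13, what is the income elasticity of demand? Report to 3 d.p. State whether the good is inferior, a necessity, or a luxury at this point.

0.675 (necessity)

At M = 13: Q = 271.8330.
dQ/dM = 20.17 − 0.466M = 14.11200.
η = (dQ/dM)·(M/Q) = 14.11200 × (13/271.8330) = 0.675.
0 < η < 1 ⇒ necessity.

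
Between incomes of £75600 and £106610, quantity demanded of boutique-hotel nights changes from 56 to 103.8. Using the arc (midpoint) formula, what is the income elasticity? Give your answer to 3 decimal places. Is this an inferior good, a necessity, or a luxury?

1.758 (luxury)

ΔQ = 103.8 − 56 = 47.8; midpoint Q̄ = (56 + 103.8)/2 = 79.9.
ΔI = 106610 − 75600 = 31010; midpoint Ī = (75600 + 106610)/2 = 91105.
η = (ΔQ/Q̄) ÷ (ΔI/Ī) = (47.8/79.9) ÷ (31010/91105) = 1.758.
η > 1 ⇒ luxury.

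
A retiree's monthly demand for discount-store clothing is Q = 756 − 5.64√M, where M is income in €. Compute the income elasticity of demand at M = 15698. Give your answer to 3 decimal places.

At M = 15698: Q = 49.355.
dQ/dM = -5.64/(2√M) = -0.0225075 at this income.
η = (dQ/dM)·(M/Q) = -0.0225075 × (15698/49.355) = -7.159.

-7.159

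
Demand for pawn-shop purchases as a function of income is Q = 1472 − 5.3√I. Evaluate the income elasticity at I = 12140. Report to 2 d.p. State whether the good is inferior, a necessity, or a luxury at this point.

At I = 12140: Q = 888.037.
dQ/dI = -5.3/(2√I) = -0.0240512 at this income.
η = (dQ/dI)·(I/Q) = -0.0240512 × (12140/888.037) = -0.33.
Since η < 0, the good is an inferior good.

-0.33 (inferior good)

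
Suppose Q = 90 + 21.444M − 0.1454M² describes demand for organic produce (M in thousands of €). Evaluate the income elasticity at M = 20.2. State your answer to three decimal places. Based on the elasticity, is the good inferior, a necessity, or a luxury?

At M = 20.2: Q = 463.8398.
dQ/dM = 21.444 − 0.2908M = 15.56984.
η = (dQ/dM)·(M/Q) = 15.56984 × (20.2/463.8398) = 0.678.
0 < η < 1 ⇒ necessity.

0.678 (necessity)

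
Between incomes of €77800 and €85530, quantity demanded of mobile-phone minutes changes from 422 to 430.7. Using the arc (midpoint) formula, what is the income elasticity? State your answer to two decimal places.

0.22

ΔQ = 430.7 − 422 = 8.7; midpoint Q̄ = (422 + 430.7)/2 = 426.35.
ΔI = 85530 − 77800 = 7730; midpoint Ī = (77800 + 85530)/2 = 81665.
η = (ΔQ/Q̄) ÷ (ΔI/Ī) = (8.7/426.35) ÷ (7730/81665) = 0.22.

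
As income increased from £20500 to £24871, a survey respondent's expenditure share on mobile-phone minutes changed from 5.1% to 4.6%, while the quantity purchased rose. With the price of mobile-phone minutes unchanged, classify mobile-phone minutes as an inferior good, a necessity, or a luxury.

necessity

Quantity rises but the budget share falls as income rises, so 0 < η < 1.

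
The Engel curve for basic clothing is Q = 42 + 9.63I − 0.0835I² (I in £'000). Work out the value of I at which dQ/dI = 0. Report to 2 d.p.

dQ/dI = 9.63 − 0.167I.
The good is inferior where dQ/dI < 0. Setting dQ/dI = 0 gives I = 9.63 / 0.167 = 57.66.

57.66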